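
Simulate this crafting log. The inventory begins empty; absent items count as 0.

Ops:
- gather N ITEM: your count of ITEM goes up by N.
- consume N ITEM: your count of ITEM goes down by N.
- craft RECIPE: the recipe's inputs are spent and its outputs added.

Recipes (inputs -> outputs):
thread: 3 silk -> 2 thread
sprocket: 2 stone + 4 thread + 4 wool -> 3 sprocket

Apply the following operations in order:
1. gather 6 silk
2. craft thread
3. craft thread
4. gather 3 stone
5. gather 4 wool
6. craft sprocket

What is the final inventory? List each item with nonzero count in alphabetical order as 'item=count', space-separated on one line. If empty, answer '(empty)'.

Answer: sprocket=3 stone=1

Derivation:
After 1 (gather 6 silk): silk=6
After 2 (craft thread): silk=3 thread=2
After 3 (craft thread): thread=4
After 4 (gather 3 stone): stone=3 thread=4
After 5 (gather 4 wool): stone=3 thread=4 wool=4
After 6 (craft sprocket): sprocket=3 stone=1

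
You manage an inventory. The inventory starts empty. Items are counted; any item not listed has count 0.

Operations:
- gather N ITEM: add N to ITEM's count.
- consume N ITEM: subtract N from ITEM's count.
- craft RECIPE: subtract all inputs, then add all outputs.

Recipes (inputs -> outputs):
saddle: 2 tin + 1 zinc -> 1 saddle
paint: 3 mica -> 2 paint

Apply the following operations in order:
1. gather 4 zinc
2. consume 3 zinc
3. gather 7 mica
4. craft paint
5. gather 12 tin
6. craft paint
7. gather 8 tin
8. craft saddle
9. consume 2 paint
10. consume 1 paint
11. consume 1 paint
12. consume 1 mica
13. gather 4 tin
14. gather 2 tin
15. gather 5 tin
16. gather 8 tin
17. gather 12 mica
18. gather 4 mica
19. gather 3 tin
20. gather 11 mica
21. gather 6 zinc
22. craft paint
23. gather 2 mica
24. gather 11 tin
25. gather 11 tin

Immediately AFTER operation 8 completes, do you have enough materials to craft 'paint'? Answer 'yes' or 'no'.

Answer: no

Derivation:
After 1 (gather 4 zinc): zinc=4
After 2 (consume 3 zinc): zinc=1
After 3 (gather 7 mica): mica=7 zinc=1
After 4 (craft paint): mica=4 paint=2 zinc=1
After 5 (gather 12 tin): mica=4 paint=2 tin=12 zinc=1
After 6 (craft paint): mica=1 paint=4 tin=12 zinc=1
After 7 (gather 8 tin): mica=1 paint=4 tin=20 zinc=1
After 8 (craft saddle): mica=1 paint=4 saddle=1 tin=18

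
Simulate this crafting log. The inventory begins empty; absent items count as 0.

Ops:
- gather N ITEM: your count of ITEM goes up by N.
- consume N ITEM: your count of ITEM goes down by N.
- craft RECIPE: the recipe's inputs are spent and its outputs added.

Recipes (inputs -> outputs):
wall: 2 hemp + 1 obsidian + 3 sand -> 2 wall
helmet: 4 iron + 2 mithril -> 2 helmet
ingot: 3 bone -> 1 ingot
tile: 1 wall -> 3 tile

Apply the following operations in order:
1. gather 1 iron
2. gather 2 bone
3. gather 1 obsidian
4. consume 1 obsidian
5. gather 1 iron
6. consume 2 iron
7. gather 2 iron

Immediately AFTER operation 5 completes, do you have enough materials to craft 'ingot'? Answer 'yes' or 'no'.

Answer: no

Derivation:
After 1 (gather 1 iron): iron=1
After 2 (gather 2 bone): bone=2 iron=1
After 3 (gather 1 obsidian): bone=2 iron=1 obsidian=1
After 4 (consume 1 obsidian): bone=2 iron=1
After 5 (gather 1 iron): bone=2 iron=2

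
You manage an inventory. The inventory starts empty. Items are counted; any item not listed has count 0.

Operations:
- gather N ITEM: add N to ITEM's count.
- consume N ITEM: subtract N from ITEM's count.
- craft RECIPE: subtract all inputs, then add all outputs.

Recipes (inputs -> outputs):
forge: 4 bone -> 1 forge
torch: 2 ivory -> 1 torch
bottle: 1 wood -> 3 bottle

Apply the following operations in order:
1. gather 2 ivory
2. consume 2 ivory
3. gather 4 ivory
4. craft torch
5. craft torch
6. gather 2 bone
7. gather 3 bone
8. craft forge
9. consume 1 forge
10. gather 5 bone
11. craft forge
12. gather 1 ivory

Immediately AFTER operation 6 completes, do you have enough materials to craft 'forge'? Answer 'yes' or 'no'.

Answer: no

Derivation:
After 1 (gather 2 ivory): ivory=2
After 2 (consume 2 ivory): (empty)
After 3 (gather 4 ivory): ivory=4
After 4 (craft torch): ivory=2 torch=1
After 5 (craft torch): torch=2
After 6 (gather 2 bone): bone=2 torch=2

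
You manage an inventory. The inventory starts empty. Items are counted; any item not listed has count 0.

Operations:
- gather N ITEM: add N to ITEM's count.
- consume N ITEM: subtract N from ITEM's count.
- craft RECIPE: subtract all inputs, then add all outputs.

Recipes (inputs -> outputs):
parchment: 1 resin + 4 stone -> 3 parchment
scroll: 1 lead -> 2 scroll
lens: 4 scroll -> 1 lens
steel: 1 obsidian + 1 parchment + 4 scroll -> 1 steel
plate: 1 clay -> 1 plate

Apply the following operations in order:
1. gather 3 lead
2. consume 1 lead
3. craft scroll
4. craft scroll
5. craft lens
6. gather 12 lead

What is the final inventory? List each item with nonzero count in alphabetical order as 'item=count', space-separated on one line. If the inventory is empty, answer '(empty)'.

After 1 (gather 3 lead): lead=3
After 2 (consume 1 lead): lead=2
After 3 (craft scroll): lead=1 scroll=2
After 4 (craft scroll): scroll=4
After 5 (craft lens): lens=1
After 6 (gather 12 lead): lead=12 lens=1

Answer: lead=12 lens=1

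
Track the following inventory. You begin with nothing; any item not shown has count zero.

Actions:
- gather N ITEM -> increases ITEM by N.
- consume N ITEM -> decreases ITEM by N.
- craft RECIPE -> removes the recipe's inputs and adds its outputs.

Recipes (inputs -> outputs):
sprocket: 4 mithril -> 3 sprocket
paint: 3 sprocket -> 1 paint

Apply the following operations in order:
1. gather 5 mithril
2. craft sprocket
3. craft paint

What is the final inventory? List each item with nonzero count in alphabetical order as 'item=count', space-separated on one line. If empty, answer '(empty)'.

After 1 (gather 5 mithril): mithril=5
After 2 (craft sprocket): mithril=1 sprocket=3
After 3 (craft paint): mithril=1 paint=1

Answer: mithril=1 paint=1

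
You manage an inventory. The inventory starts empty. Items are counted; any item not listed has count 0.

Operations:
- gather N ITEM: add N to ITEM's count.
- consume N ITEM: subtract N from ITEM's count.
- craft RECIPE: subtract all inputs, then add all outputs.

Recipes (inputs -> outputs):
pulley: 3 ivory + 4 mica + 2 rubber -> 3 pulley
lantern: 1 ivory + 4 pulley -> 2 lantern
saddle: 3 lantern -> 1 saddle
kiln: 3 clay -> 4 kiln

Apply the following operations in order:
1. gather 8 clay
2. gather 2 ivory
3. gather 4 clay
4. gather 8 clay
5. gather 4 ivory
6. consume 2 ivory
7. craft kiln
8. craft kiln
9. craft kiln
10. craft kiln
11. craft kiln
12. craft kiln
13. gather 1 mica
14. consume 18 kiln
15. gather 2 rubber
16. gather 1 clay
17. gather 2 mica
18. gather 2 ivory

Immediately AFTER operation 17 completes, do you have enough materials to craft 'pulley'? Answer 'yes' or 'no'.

Answer: no

Derivation:
After 1 (gather 8 clay): clay=8
After 2 (gather 2 ivory): clay=8 ivory=2
After 3 (gather 4 clay): clay=12 ivory=2
After 4 (gather 8 clay): clay=20 ivory=2
After 5 (gather 4 ivory): clay=20 ivory=6
After 6 (consume 2 ivory): clay=20 ivory=4
After 7 (craft kiln): clay=17 ivory=4 kiln=4
After 8 (craft kiln): clay=14 ivory=4 kiln=8
After 9 (craft kiln): clay=11 ivory=4 kiln=12
After 10 (craft kiln): clay=8 ivory=4 kiln=16
After 11 (craft kiln): clay=5 ivory=4 kiln=20
After 12 (craft kiln): clay=2 ivory=4 kiln=24
After 13 (gather 1 mica): clay=2 ivory=4 kiln=24 mica=1
After 14 (consume 18 kiln): clay=2 ivory=4 kiln=6 mica=1
After 15 (gather 2 rubber): clay=2 ivory=4 kiln=6 mica=1 rubber=2
After 16 (gather 1 clay): clay=3 ivory=4 kiln=6 mica=1 rubber=2
After 17 (gather 2 mica): clay=3 ivory=4 kiln=6 mica=3 rubber=2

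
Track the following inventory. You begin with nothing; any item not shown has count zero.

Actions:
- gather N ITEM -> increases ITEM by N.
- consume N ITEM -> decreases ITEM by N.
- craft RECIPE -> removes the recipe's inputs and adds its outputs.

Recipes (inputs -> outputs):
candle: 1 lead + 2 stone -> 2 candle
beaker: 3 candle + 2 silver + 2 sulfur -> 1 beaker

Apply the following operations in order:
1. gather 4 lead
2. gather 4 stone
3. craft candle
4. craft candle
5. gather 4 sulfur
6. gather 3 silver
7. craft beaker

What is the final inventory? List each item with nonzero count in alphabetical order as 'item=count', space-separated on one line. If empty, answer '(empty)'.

After 1 (gather 4 lead): lead=4
After 2 (gather 4 stone): lead=4 stone=4
After 3 (craft candle): candle=2 lead=3 stone=2
After 4 (craft candle): candle=4 lead=2
After 5 (gather 4 sulfur): candle=4 lead=2 sulfur=4
After 6 (gather 3 silver): candle=4 lead=2 silver=3 sulfur=4
After 7 (craft beaker): beaker=1 candle=1 lead=2 silver=1 sulfur=2

Answer: beaker=1 candle=1 lead=2 silver=1 sulfur=2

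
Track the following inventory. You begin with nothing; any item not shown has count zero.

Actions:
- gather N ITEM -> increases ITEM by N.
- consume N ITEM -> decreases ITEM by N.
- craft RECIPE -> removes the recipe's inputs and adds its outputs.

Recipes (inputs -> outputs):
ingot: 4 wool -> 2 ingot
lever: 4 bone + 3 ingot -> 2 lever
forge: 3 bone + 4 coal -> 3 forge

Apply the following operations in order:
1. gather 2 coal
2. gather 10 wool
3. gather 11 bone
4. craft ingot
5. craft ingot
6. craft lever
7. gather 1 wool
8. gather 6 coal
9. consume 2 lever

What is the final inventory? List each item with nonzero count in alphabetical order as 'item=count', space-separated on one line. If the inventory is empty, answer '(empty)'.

Answer: bone=7 coal=8 ingot=1 wool=3

Derivation:
After 1 (gather 2 coal): coal=2
After 2 (gather 10 wool): coal=2 wool=10
After 3 (gather 11 bone): bone=11 coal=2 wool=10
After 4 (craft ingot): bone=11 coal=2 ingot=2 wool=6
After 5 (craft ingot): bone=11 coal=2 ingot=4 wool=2
After 6 (craft lever): bone=7 coal=2 ingot=1 lever=2 wool=2
After 7 (gather 1 wool): bone=7 coal=2 ingot=1 lever=2 wool=3
After 8 (gather 6 coal): bone=7 coal=8 ingot=1 lever=2 wool=3
After 9 (consume 2 lever): bone=7 coal=8 ingot=1 wool=3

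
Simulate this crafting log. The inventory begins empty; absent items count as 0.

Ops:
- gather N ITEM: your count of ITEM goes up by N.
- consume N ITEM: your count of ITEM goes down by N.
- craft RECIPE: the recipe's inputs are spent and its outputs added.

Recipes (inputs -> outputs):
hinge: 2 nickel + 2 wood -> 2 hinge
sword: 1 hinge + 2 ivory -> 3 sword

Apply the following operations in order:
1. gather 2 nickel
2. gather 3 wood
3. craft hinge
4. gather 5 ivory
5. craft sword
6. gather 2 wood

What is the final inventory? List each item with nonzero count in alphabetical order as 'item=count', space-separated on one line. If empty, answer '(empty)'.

Answer: hinge=1 ivory=3 sword=3 wood=3

Derivation:
After 1 (gather 2 nickel): nickel=2
After 2 (gather 3 wood): nickel=2 wood=3
After 3 (craft hinge): hinge=2 wood=1
After 4 (gather 5 ivory): hinge=2 ivory=5 wood=1
After 5 (craft sword): hinge=1 ivory=3 sword=3 wood=1
After 6 (gather 2 wood): hinge=1 ivory=3 sword=3 wood=3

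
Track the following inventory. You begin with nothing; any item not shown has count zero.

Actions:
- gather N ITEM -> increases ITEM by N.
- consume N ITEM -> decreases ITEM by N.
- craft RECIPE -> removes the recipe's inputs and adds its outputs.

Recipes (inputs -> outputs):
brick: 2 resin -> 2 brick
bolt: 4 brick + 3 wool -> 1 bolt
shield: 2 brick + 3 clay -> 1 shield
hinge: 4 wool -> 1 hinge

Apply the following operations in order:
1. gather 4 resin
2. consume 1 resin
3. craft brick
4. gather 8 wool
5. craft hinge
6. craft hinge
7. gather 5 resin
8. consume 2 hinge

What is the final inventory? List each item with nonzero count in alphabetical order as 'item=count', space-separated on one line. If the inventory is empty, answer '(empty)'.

After 1 (gather 4 resin): resin=4
After 2 (consume 1 resin): resin=3
After 3 (craft brick): brick=2 resin=1
After 4 (gather 8 wool): brick=2 resin=1 wool=8
After 5 (craft hinge): brick=2 hinge=1 resin=1 wool=4
After 6 (craft hinge): brick=2 hinge=2 resin=1
After 7 (gather 5 resin): brick=2 hinge=2 resin=6
After 8 (consume 2 hinge): brick=2 resin=6

Answer: brick=2 resin=6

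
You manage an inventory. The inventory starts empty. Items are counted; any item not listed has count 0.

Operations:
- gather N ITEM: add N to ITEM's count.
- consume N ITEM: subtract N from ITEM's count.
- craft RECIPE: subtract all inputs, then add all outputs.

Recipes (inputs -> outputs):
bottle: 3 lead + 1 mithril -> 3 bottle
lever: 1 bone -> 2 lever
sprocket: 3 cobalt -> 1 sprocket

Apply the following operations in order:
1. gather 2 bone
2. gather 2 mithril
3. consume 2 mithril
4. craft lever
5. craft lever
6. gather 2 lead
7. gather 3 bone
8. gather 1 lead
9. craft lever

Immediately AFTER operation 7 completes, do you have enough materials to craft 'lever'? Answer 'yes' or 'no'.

After 1 (gather 2 bone): bone=2
After 2 (gather 2 mithril): bone=2 mithril=2
After 3 (consume 2 mithril): bone=2
After 4 (craft lever): bone=1 lever=2
After 5 (craft lever): lever=4
After 6 (gather 2 lead): lead=2 lever=4
After 7 (gather 3 bone): bone=3 lead=2 lever=4

Answer: yes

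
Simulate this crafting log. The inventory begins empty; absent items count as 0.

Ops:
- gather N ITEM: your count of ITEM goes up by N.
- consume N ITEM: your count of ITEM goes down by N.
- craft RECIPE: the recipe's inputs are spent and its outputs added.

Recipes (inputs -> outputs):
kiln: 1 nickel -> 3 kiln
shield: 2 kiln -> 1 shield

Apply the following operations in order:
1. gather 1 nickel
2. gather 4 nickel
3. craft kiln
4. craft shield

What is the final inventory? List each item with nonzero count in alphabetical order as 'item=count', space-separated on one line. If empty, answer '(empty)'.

Answer: kiln=1 nickel=4 shield=1

Derivation:
After 1 (gather 1 nickel): nickel=1
After 2 (gather 4 nickel): nickel=5
After 3 (craft kiln): kiln=3 nickel=4
After 4 (craft shield): kiln=1 nickel=4 shield=1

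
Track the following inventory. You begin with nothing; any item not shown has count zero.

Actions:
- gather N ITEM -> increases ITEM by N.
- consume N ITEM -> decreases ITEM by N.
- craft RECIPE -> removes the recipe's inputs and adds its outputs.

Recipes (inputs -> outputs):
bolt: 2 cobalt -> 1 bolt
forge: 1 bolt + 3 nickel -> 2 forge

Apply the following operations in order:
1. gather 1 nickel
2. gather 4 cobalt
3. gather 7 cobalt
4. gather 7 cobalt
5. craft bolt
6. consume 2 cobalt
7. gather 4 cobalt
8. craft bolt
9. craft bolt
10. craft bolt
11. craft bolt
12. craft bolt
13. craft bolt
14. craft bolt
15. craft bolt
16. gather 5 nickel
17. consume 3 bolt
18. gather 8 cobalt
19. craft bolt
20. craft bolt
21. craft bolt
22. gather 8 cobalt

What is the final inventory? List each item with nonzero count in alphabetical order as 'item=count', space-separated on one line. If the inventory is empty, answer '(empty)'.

After 1 (gather 1 nickel): nickel=1
After 2 (gather 4 cobalt): cobalt=4 nickel=1
After 3 (gather 7 cobalt): cobalt=11 nickel=1
After 4 (gather 7 cobalt): cobalt=18 nickel=1
After 5 (craft bolt): bolt=1 cobalt=16 nickel=1
After 6 (consume 2 cobalt): bolt=1 cobalt=14 nickel=1
After 7 (gather 4 cobalt): bolt=1 cobalt=18 nickel=1
After 8 (craft bolt): bolt=2 cobalt=16 nickel=1
After 9 (craft bolt): bolt=3 cobalt=14 nickel=1
After 10 (craft bolt): bolt=4 cobalt=12 nickel=1
After 11 (craft bolt): bolt=5 cobalt=10 nickel=1
After 12 (craft bolt): bolt=6 cobalt=8 nickel=1
After 13 (craft bolt): bolt=7 cobalt=6 nickel=1
After 14 (craft bolt): bolt=8 cobalt=4 nickel=1
After 15 (craft bolt): bolt=9 cobalt=2 nickel=1
After 16 (gather 5 nickel): bolt=9 cobalt=2 nickel=6
After 17 (consume 3 bolt): bolt=6 cobalt=2 nickel=6
After 18 (gather 8 cobalt): bolt=6 cobalt=10 nickel=6
After 19 (craft bolt): bolt=7 cobalt=8 nickel=6
After 20 (craft bolt): bolt=8 cobalt=6 nickel=6
After 21 (craft bolt): bolt=9 cobalt=4 nickel=6
After 22 (gather 8 cobalt): bolt=9 cobalt=12 nickel=6

Answer: bolt=9 cobalt=12 nickel=6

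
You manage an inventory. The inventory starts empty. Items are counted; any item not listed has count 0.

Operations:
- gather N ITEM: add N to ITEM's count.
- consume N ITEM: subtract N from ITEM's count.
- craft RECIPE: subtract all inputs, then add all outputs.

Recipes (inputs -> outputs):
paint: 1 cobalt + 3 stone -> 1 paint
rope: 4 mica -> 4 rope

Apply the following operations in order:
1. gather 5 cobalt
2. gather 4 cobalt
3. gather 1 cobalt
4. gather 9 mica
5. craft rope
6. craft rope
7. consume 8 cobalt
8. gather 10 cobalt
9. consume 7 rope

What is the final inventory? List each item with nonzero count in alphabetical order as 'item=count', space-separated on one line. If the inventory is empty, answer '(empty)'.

Answer: cobalt=12 mica=1 rope=1

Derivation:
After 1 (gather 5 cobalt): cobalt=5
After 2 (gather 4 cobalt): cobalt=9
After 3 (gather 1 cobalt): cobalt=10
After 4 (gather 9 mica): cobalt=10 mica=9
After 5 (craft rope): cobalt=10 mica=5 rope=4
After 6 (craft rope): cobalt=10 mica=1 rope=8
After 7 (consume 8 cobalt): cobalt=2 mica=1 rope=8
After 8 (gather 10 cobalt): cobalt=12 mica=1 rope=8
After 9 (consume 7 rope): cobalt=12 mica=1 rope=1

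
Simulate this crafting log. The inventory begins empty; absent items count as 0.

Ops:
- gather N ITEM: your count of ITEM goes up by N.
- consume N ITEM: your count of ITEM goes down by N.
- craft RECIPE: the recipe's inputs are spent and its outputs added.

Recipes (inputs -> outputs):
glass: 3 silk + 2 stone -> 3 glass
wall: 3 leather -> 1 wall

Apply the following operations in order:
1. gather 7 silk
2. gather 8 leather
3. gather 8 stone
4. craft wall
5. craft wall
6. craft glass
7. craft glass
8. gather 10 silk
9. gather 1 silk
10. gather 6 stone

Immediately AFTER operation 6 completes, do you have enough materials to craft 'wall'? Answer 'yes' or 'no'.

After 1 (gather 7 silk): silk=7
After 2 (gather 8 leather): leather=8 silk=7
After 3 (gather 8 stone): leather=8 silk=7 stone=8
After 4 (craft wall): leather=5 silk=7 stone=8 wall=1
After 5 (craft wall): leather=2 silk=7 stone=8 wall=2
After 6 (craft glass): glass=3 leather=2 silk=4 stone=6 wall=2

Answer: no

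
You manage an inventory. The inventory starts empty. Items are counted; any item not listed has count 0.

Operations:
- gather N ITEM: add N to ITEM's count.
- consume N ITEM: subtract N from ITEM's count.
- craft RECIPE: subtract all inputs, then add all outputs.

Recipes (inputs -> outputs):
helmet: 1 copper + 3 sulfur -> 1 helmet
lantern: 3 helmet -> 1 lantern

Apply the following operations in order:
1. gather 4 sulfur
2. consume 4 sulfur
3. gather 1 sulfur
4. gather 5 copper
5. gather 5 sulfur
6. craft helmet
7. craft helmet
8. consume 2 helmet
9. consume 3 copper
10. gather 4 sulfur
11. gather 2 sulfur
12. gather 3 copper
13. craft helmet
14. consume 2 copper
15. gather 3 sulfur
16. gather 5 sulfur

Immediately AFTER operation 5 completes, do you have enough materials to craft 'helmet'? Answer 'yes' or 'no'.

Answer: yes

Derivation:
After 1 (gather 4 sulfur): sulfur=4
After 2 (consume 4 sulfur): (empty)
After 3 (gather 1 sulfur): sulfur=1
After 4 (gather 5 copper): copper=5 sulfur=1
After 5 (gather 5 sulfur): copper=5 sulfur=6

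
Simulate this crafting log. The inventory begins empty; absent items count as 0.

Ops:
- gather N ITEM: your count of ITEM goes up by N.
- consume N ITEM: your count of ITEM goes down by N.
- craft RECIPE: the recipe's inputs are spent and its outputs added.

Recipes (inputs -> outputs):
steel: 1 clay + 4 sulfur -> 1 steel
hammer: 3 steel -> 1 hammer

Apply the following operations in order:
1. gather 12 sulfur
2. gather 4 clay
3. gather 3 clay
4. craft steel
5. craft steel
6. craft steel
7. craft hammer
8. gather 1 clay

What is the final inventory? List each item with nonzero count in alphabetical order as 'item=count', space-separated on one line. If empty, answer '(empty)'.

After 1 (gather 12 sulfur): sulfur=12
After 2 (gather 4 clay): clay=4 sulfur=12
After 3 (gather 3 clay): clay=7 sulfur=12
After 4 (craft steel): clay=6 steel=1 sulfur=8
After 5 (craft steel): clay=5 steel=2 sulfur=4
After 6 (craft steel): clay=4 steel=3
After 7 (craft hammer): clay=4 hammer=1
After 8 (gather 1 clay): clay=5 hammer=1

Answer: clay=5 hammer=1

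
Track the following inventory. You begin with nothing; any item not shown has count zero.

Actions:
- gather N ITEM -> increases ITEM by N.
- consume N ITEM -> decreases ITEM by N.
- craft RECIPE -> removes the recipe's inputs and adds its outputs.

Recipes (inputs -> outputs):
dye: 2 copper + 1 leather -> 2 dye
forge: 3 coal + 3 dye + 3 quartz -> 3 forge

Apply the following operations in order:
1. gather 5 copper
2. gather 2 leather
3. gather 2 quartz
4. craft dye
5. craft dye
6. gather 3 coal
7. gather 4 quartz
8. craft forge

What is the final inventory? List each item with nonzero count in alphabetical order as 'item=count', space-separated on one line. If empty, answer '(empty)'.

After 1 (gather 5 copper): copper=5
After 2 (gather 2 leather): copper=5 leather=2
After 3 (gather 2 quartz): copper=5 leather=2 quartz=2
After 4 (craft dye): copper=3 dye=2 leather=1 quartz=2
After 5 (craft dye): copper=1 dye=4 quartz=2
After 6 (gather 3 coal): coal=3 copper=1 dye=4 quartz=2
After 7 (gather 4 quartz): coal=3 copper=1 dye=4 quartz=6
After 8 (craft forge): copper=1 dye=1 forge=3 quartz=3

Answer: copper=1 dye=1 forge=3 quartz=3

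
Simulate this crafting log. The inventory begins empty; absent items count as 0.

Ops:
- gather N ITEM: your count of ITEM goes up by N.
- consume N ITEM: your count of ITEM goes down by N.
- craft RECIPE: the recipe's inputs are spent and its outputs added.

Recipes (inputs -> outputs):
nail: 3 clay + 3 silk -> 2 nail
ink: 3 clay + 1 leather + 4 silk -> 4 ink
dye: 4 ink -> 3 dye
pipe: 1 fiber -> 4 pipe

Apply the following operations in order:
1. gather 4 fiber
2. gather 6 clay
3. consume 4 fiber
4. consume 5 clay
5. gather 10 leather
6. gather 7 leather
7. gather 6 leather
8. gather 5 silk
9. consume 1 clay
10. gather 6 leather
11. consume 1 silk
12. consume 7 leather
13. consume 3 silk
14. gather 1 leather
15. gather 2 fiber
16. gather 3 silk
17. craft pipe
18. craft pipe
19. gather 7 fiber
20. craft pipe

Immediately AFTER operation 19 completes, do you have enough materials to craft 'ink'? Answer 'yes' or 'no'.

After 1 (gather 4 fiber): fiber=4
After 2 (gather 6 clay): clay=6 fiber=4
After 3 (consume 4 fiber): clay=6
After 4 (consume 5 clay): clay=1
After 5 (gather 10 leather): clay=1 leather=10
After 6 (gather 7 leather): clay=1 leather=17
After 7 (gather 6 leather): clay=1 leather=23
After 8 (gather 5 silk): clay=1 leather=23 silk=5
After 9 (consume 1 clay): leather=23 silk=5
After 10 (gather 6 leather): leather=29 silk=5
After 11 (consume 1 silk): leather=29 silk=4
After 12 (consume 7 leather): leather=22 silk=4
After 13 (consume 3 silk): leather=22 silk=1
After 14 (gather 1 leather): leather=23 silk=1
After 15 (gather 2 fiber): fiber=2 leather=23 silk=1
After 16 (gather 3 silk): fiber=2 leather=23 silk=4
After 17 (craft pipe): fiber=1 leather=23 pipe=4 silk=4
After 18 (craft pipe): leather=23 pipe=8 silk=4
After 19 (gather 7 fiber): fiber=7 leather=23 pipe=8 silk=4

Answer: no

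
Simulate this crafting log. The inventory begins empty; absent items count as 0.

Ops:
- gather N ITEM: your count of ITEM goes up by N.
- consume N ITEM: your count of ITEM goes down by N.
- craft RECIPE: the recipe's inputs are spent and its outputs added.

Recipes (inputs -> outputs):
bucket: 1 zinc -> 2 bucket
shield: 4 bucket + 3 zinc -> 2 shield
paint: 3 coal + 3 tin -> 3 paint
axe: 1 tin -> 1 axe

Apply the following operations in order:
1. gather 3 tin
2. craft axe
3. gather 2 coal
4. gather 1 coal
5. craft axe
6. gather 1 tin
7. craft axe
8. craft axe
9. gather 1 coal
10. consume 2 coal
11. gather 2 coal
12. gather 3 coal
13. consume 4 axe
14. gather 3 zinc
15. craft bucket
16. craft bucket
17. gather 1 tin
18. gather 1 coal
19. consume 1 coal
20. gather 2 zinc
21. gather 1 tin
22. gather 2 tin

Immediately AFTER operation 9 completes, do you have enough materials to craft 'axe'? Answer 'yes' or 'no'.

After 1 (gather 3 tin): tin=3
After 2 (craft axe): axe=1 tin=2
After 3 (gather 2 coal): axe=1 coal=2 tin=2
After 4 (gather 1 coal): axe=1 coal=3 tin=2
After 5 (craft axe): axe=2 coal=3 tin=1
After 6 (gather 1 tin): axe=2 coal=3 tin=2
After 7 (craft axe): axe=3 coal=3 tin=1
After 8 (craft axe): axe=4 coal=3
After 9 (gather 1 coal): axe=4 coal=4

Answer: no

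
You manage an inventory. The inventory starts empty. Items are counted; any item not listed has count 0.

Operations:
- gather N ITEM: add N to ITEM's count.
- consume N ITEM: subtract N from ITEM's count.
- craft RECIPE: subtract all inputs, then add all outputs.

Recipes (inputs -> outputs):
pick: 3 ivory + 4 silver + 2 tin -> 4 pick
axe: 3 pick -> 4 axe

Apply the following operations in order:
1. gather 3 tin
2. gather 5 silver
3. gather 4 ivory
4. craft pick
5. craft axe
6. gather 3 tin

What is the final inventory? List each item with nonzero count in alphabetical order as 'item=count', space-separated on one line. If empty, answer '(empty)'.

After 1 (gather 3 tin): tin=3
After 2 (gather 5 silver): silver=5 tin=3
After 3 (gather 4 ivory): ivory=4 silver=5 tin=3
After 4 (craft pick): ivory=1 pick=4 silver=1 tin=1
After 5 (craft axe): axe=4 ivory=1 pick=1 silver=1 tin=1
After 6 (gather 3 tin): axe=4 ivory=1 pick=1 silver=1 tin=4

Answer: axe=4 ivory=1 pick=1 silver=1 tin=4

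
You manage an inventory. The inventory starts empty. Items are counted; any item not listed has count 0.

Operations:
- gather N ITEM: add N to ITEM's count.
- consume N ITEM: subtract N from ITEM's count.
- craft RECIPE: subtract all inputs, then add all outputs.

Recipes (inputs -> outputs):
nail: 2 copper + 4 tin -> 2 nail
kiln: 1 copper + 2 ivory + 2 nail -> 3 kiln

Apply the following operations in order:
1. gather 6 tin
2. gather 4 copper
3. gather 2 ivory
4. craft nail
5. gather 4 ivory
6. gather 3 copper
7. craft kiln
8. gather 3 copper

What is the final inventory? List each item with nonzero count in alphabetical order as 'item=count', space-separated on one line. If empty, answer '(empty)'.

After 1 (gather 6 tin): tin=6
After 2 (gather 4 copper): copper=4 tin=6
After 3 (gather 2 ivory): copper=4 ivory=2 tin=6
After 4 (craft nail): copper=2 ivory=2 nail=2 tin=2
After 5 (gather 4 ivory): copper=2 ivory=6 nail=2 tin=2
After 6 (gather 3 copper): copper=5 ivory=6 nail=2 tin=2
After 7 (craft kiln): copper=4 ivory=4 kiln=3 tin=2
After 8 (gather 3 copper): copper=7 ivory=4 kiln=3 tin=2

Answer: copper=7 ivory=4 kiln=3 tin=2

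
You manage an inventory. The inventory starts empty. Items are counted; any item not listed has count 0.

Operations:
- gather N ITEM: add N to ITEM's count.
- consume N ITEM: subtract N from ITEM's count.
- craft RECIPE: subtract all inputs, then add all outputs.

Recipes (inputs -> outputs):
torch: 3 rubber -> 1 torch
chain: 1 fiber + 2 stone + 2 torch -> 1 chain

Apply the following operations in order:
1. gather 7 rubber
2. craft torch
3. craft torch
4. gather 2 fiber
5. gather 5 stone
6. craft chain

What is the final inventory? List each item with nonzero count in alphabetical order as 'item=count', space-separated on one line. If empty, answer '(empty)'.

After 1 (gather 7 rubber): rubber=7
After 2 (craft torch): rubber=4 torch=1
After 3 (craft torch): rubber=1 torch=2
After 4 (gather 2 fiber): fiber=2 rubber=1 torch=2
After 5 (gather 5 stone): fiber=2 rubber=1 stone=5 torch=2
After 6 (craft chain): chain=1 fiber=1 rubber=1 stone=3

Answer: chain=1 fiber=1 rubber=1 stone=3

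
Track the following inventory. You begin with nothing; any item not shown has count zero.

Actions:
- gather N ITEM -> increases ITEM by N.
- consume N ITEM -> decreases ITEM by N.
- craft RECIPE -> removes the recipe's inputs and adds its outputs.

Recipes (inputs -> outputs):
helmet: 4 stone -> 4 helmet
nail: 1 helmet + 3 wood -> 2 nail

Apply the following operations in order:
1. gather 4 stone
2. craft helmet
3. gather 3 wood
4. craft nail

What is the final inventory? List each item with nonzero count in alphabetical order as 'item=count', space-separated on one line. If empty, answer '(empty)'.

Answer: helmet=3 nail=2

Derivation:
After 1 (gather 4 stone): stone=4
After 2 (craft helmet): helmet=4
After 3 (gather 3 wood): helmet=4 wood=3
After 4 (craft nail): helmet=3 nail=2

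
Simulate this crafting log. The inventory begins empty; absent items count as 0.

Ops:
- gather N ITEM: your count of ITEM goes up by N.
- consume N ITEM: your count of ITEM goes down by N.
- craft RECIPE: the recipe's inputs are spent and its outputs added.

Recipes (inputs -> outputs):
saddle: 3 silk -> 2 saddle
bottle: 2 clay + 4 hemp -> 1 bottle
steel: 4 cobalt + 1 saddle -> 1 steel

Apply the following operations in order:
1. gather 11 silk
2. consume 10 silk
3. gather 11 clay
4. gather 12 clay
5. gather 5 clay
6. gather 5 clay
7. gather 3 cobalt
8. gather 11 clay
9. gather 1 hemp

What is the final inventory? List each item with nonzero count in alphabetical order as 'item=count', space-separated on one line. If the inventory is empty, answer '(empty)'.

After 1 (gather 11 silk): silk=11
After 2 (consume 10 silk): silk=1
After 3 (gather 11 clay): clay=11 silk=1
After 4 (gather 12 clay): clay=23 silk=1
After 5 (gather 5 clay): clay=28 silk=1
After 6 (gather 5 clay): clay=33 silk=1
After 7 (gather 3 cobalt): clay=33 cobalt=3 silk=1
After 8 (gather 11 clay): clay=44 cobalt=3 silk=1
After 9 (gather 1 hemp): clay=44 cobalt=3 hemp=1 silk=1

Answer: clay=44 cobalt=3 hemp=1 silk=1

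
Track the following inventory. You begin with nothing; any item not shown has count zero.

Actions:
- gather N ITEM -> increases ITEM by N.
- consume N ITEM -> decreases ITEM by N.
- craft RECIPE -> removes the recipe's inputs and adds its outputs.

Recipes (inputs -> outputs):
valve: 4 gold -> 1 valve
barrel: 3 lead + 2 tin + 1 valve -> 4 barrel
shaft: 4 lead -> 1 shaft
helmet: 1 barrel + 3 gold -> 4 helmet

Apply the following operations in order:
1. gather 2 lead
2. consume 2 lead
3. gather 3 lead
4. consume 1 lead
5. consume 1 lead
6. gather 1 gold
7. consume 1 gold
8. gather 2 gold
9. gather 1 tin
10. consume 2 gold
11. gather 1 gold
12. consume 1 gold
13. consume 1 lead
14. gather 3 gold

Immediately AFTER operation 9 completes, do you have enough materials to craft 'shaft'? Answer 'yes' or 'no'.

After 1 (gather 2 lead): lead=2
After 2 (consume 2 lead): (empty)
After 3 (gather 3 lead): lead=3
After 4 (consume 1 lead): lead=2
After 5 (consume 1 lead): lead=1
After 6 (gather 1 gold): gold=1 lead=1
After 7 (consume 1 gold): lead=1
After 8 (gather 2 gold): gold=2 lead=1
After 9 (gather 1 tin): gold=2 lead=1 tin=1

Answer: no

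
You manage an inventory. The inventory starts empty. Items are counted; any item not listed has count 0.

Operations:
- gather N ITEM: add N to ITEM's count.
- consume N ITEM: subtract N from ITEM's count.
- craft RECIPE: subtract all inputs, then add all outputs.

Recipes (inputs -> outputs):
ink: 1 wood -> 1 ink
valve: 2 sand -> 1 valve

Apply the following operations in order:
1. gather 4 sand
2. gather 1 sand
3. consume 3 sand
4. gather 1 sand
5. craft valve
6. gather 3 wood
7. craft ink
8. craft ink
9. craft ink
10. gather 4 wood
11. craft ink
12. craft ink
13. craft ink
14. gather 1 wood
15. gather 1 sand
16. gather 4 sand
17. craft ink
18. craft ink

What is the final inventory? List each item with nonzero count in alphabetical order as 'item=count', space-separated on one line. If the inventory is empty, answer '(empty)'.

After 1 (gather 4 sand): sand=4
After 2 (gather 1 sand): sand=5
After 3 (consume 3 sand): sand=2
After 4 (gather 1 sand): sand=3
After 5 (craft valve): sand=1 valve=1
After 6 (gather 3 wood): sand=1 valve=1 wood=3
After 7 (craft ink): ink=1 sand=1 valve=1 wood=2
After 8 (craft ink): ink=2 sand=1 valve=1 wood=1
After 9 (craft ink): ink=3 sand=1 valve=1
After 10 (gather 4 wood): ink=3 sand=1 valve=1 wood=4
After 11 (craft ink): ink=4 sand=1 valve=1 wood=3
After 12 (craft ink): ink=5 sand=1 valve=1 wood=2
After 13 (craft ink): ink=6 sand=1 valve=1 wood=1
After 14 (gather 1 wood): ink=6 sand=1 valve=1 wood=2
After 15 (gather 1 sand): ink=6 sand=2 valve=1 wood=2
After 16 (gather 4 sand): ink=6 sand=6 valve=1 wood=2
After 17 (craft ink): ink=7 sand=6 valve=1 wood=1
After 18 (craft ink): ink=8 sand=6 valve=1

Answer: ink=8 sand=6 valve=1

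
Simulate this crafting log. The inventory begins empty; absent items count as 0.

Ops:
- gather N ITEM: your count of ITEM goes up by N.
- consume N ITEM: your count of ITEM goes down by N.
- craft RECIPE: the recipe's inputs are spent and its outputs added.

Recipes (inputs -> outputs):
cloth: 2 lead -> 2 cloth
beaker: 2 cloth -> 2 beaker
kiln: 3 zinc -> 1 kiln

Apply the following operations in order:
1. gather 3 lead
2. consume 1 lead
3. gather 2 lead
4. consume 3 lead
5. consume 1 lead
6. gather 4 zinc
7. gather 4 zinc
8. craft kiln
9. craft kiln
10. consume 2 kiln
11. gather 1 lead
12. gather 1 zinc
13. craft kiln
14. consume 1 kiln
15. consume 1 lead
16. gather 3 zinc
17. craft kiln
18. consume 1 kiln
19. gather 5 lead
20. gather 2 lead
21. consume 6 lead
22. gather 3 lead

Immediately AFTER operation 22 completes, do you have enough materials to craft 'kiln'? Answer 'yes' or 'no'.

After 1 (gather 3 lead): lead=3
After 2 (consume 1 lead): lead=2
After 3 (gather 2 lead): lead=4
After 4 (consume 3 lead): lead=1
After 5 (consume 1 lead): (empty)
After 6 (gather 4 zinc): zinc=4
After 7 (gather 4 zinc): zinc=8
After 8 (craft kiln): kiln=1 zinc=5
After 9 (craft kiln): kiln=2 zinc=2
After 10 (consume 2 kiln): zinc=2
After 11 (gather 1 lead): lead=1 zinc=2
After 12 (gather 1 zinc): lead=1 zinc=3
After 13 (craft kiln): kiln=1 lead=1
After 14 (consume 1 kiln): lead=1
After 15 (consume 1 lead): (empty)
After 16 (gather 3 zinc): zinc=3
After 17 (craft kiln): kiln=1
After 18 (consume 1 kiln): (empty)
After 19 (gather 5 lead): lead=5
After 20 (gather 2 lead): lead=7
After 21 (consume 6 lead): lead=1
After 22 (gather 3 lead): lead=4

Answer: no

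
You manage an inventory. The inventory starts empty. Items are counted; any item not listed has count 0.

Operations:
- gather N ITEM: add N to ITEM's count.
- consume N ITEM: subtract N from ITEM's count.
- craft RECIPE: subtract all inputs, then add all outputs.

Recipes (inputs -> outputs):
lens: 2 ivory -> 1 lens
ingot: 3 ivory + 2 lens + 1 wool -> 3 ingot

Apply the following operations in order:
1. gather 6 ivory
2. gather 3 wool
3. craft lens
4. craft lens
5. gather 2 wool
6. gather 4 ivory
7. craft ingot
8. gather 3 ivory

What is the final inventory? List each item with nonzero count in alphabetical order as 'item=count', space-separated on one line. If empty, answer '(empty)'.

After 1 (gather 6 ivory): ivory=6
After 2 (gather 3 wool): ivory=6 wool=3
After 3 (craft lens): ivory=4 lens=1 wool=3
After 4 (craft lens): ivory=2 lens=2 wool=3
After 5 (gather 2 wool): ivory=2 lens=2 wool=5
After 6 (gather 4 ivory): ivory=6 lens=2 wool=5
After 7 (craft ingot): ingot=3 ivory=3 wool=4
After 8 (gather 3 ivory): ingot=3 ivory=6 wool=4

Answer: ingot=3 ivory=6 wool=4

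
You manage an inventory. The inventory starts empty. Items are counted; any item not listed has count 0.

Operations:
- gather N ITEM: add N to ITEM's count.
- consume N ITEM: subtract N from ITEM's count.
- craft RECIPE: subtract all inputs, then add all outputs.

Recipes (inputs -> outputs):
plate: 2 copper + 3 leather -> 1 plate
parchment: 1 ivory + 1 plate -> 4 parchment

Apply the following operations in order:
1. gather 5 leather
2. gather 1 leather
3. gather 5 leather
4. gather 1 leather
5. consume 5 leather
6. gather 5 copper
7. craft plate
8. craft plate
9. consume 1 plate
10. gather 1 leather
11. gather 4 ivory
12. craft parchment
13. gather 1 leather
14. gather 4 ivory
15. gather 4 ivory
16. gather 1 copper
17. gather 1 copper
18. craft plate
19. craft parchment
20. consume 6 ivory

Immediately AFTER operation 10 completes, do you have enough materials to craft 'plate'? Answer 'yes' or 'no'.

Answer: no

Derivation:
After 1 (gather 5 leather): leather=5
After 2 (gather 1 leather): leather=6
After 3 (gather 5 leather): leather=11
After 4 (gather 1 leather): leather=12
After 5 (consume 5 leather): leather=7
After 6 (gather 5 copper): copper=5 leather=7
After 7 (craft plate): copper=3 leather=4 plate=1
After 8 (craft plate): copper=1 leather=1 plate=2
After 9 (consume 1 plate): copper=1 leather=1 plate=1
After 10 (gather 1 leather): copper=1 leather=2 plate=1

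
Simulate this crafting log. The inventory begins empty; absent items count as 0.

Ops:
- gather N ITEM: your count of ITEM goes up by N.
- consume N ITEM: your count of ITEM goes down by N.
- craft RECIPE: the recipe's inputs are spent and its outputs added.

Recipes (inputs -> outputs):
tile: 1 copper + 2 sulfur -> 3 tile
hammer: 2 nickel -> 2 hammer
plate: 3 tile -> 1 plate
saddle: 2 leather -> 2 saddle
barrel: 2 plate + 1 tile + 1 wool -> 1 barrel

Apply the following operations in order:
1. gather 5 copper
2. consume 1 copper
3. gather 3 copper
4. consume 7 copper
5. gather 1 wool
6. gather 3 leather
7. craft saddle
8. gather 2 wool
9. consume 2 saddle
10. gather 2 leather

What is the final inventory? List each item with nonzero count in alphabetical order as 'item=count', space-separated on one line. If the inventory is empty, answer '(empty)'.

Answer: leather=3 wool=3

Derivation:
After 1 (gather 5 copper): copper=5
After 2 (consume 1 copper): copper=4
After 3 (gather 3 copper): copper=7
After 4 (consume 7 copper): (empty)
After 5 (gather 1 wool): wool=1
After 6 (gather 3 leather): leather=3 wool=1
After 7 (craft saddle): leather=1 saddle=2 wool=1
After 8 (gather 2 wool): leather=1 saddle=2 wool=3
After 9 (consume 2 saddle): leather=1 wool=3
After 10 (gather 2 leather): leather=3 wool=3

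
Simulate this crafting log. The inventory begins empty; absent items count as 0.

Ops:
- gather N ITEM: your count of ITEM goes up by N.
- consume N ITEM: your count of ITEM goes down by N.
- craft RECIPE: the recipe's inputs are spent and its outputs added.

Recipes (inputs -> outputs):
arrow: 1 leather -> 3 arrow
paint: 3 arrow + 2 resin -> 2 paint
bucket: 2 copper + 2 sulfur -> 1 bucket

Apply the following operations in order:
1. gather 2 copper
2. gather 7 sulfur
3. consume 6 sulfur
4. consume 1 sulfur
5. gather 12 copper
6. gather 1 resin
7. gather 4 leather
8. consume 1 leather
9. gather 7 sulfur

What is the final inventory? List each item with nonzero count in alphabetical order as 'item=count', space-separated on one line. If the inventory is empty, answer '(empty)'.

After 1 (gather 2 copper): copper=2
After 2 (gather 7 sulfur): copper=2 sulfur=7
After 3 (consume 6 sulfur): copper=2 sulfur=1
After 4 (consume 1 sulfur): copper=2
After 5 (gather 12 copper): copper=14
After 6 (gather 1 resin): copper=14 resin=1
After 7 (gather 4 leather): copper=14 leather=4 resin=1
After 8 (consume 1 leather): copper=14 leather=3 resin=1
After 9 (gather 7 sulfur): copper=14 leather=3 resin=1 sulfur=7

Answer: copper=14 leather=3 resin=1 sulfur=7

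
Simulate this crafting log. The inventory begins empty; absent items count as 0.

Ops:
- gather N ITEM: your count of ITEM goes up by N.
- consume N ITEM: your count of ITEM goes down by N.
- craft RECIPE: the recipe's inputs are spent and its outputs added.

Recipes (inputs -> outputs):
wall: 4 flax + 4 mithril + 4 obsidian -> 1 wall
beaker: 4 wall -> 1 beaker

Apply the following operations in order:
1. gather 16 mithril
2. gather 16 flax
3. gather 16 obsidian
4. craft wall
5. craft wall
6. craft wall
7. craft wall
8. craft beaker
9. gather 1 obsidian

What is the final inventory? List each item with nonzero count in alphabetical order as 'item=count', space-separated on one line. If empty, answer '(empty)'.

After 1 (gather 16 mithril): mithril=16
After 2 (gather 16 flax): flax=16 mithril=16
After 3 (gather 16 obsidian): flax=16 mithril=16 obsidian=16
After 4 (craft wall): flax=12 mithril=12 obsidian=12 wall=1
After 5 (craft wall): flax=8 mithril=8 obsidian=8 wall=2
After 6 (craft wall): flax=4 mithril=4 obsidian=4 wall=3
After 7 (craft wall): wall=4
After 8 (craft beaker): beaker=1
After 9 (gather 1 obsidian): beaker=1 obsidian=1

Answer: beaker=1 obsidian=1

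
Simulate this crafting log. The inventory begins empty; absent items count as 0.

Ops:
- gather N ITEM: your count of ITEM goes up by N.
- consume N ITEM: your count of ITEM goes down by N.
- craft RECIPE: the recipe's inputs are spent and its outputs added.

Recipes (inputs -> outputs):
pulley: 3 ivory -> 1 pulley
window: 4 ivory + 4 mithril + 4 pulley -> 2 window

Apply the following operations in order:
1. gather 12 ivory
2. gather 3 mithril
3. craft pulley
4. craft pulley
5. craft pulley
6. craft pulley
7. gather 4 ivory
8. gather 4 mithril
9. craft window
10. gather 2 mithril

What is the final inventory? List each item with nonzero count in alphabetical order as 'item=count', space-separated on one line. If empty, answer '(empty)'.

After 1 (gather 12 ivory): ivory=12
After 2 (gather 3 mithril): ivory=12 mithril=3
After 3 (craft pulley): ivory=9 mithril=3 pulley=1
After 4 (craft pulley): ivory=6 mithril=3 pulley=2
After 5 (craft pulley): ivory=3 mithril=3 pulley=3
After 6 (craft pulley): mithril=3 pulley=4
After 7 (gather 4 ivory): ivory=4 mithril=3 pulley=4
After 8 (gather 4 mithril): ivory=4 mithril=7 pulley=4
After 9 (craft window): mithril=3 window=2
After 10 (gather 2 mithril): mithril=5 window=2

Answer: mithril=5 window=2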